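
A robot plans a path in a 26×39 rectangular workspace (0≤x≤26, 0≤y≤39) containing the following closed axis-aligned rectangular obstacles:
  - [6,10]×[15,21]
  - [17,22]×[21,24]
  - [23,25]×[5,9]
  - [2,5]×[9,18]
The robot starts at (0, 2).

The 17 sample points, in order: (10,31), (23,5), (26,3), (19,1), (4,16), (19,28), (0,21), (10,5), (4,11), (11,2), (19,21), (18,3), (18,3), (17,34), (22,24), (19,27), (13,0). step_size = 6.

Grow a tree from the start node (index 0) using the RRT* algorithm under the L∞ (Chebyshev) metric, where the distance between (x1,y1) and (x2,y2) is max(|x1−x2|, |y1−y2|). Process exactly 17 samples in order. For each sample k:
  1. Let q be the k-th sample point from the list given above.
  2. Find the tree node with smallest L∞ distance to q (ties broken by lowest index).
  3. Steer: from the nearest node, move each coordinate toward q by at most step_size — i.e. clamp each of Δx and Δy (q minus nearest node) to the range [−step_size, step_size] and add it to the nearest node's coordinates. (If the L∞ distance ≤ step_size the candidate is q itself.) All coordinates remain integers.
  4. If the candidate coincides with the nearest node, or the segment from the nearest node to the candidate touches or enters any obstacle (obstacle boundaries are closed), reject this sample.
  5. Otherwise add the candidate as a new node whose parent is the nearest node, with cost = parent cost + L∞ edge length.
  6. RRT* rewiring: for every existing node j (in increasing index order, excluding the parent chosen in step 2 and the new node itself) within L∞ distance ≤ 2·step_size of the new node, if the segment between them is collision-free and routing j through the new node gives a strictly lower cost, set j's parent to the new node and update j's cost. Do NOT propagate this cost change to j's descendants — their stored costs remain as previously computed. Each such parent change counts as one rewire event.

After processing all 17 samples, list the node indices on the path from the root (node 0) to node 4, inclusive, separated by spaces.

1. q=(10,31) nearest=0 d=29 new=(6,8) → add node 1 parent=0 cost=6
2. q=(23,5) nearest=1 d=17 new=(12,5) → add node 2 parent=1 cost=12
3. q=(26,3) nearest=2 d=14 new=(18,3) → add node 3 parent=2 cost=18
4. q=(19,1) nearest=3 d=2 new=(19,1) → add node 4 parent=3 cost=20
5. q=(4,16) nearest=1 d=8 new=(4,14) → blocked by [2,5]×[9,18], reject
6. q=(19,28) nearest=1 d=20 new=(12,14) → add node 5 parent=1 cost=12
7. q=(0,21) nearest=5 d=12 new=(6,20) → blocked by [6,10]×[15,21], reject
8. q=(10,5) nearest=2 d=2 new=(10,5) → add node 6 parent=2 cost=14
9. q=(4,11) nearest=1 d=3 new=(4,11) → blocked by [2,5]×[9,18], reject
10. q=(11,2) nearest=2 d=3 new=(11,2) → add node 7 parent=2 cost=15
11. q=(19,21) nearest=5 d=7 new=(18,20) → add node 8 parent=5 cost=18
12. q=(18,3) nearest=3 d=0 → coincident, reject
13. q=(18,3) nearest=3 d=0 → coincident, reject
14. q=(17,34) nearest=8 d=14 new=(17,26) → blocked by [17,22]×[21,24], reject
15. q=(22,24) nearest=8 d=4 new=(22,24) → blocked by [17,22]×[21,24], reject
16. q=(19,27) nearest=8 d=7 new=(19,26) → blocked by [17,22]×[21,24], reject
17. q=(13,0) nearest=7 d=2 new=(13,0) → add node 9 parent=7 cost=17

Path: 0 1 2 3 4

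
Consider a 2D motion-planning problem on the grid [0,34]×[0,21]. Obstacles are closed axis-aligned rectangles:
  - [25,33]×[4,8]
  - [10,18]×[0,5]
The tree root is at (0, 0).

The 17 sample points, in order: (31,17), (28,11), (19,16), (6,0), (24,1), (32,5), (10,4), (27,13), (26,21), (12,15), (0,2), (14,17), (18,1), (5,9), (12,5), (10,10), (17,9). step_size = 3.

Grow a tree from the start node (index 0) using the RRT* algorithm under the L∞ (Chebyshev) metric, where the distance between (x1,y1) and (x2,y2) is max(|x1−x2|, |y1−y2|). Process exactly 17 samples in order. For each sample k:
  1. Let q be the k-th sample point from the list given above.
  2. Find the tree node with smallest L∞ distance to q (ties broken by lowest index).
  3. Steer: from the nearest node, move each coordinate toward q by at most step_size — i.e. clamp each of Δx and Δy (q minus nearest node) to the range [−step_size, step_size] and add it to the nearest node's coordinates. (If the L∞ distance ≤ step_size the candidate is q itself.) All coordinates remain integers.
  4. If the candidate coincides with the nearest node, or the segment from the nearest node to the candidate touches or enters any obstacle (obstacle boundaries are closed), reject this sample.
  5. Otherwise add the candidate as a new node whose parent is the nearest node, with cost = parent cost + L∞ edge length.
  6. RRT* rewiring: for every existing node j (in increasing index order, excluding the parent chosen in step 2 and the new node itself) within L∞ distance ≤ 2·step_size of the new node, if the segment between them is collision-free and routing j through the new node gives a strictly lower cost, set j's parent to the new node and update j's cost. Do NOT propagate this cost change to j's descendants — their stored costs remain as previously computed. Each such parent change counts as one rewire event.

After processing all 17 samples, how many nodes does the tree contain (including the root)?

Node count: 14

1. q=(31,17) nearest=0 d=31 new=(3,3) → add node 1 parent=0 cost=3
2. q=(28,11) nearest=1 d=25 new=(6,6) → add node 2 parent=1 cost=6
3. q=(19,16) nearest=2 d=13 new=(9,9) → add node 3 parent=2 cost=9
4. q=(6,0) nearest=1 d=3 new=(6,0) → add node 4 parent=1 cost=6
5. q=(24,1) nearest=3 d=15 new=(12,6) → add node 5 parent=3 cost=12
6. q=(32,5) nearest=5 d=20 new=(15,5) → blocked by [10,18]×[0,5], reject
7. q=(10,4) nearest=5 d=2 new=(10,4) → blocked by [10,18]×[0,5], reject
8. q=(27,13) nearest=5 d=15 new=(15,9) → add node 6 parent=5 cost=15
9. q=(26,21) nearest=6 d=12 new=(18,12) → add node 7 parent=6 cost=18
10. q=(12,15) nearest=3 d=6 new=(12,12) → add node 8 parent=3 cost=12
11. q=(0,2) nearest=0 d=2 new=(0,2) → add node 9 parent=0 cost=2
12. q=(14,17) nearest=7 d=5 new=(15,15) → add node 10 parent=7 cost=21
13. q=(18,1) nearest=5 d=6 new=(15,3) → blocked by [10,18]×[0,5], reject
14. q=(5,9) nearest=2 d=3 new=(5,9) → add node 11 parent=2 cost=9
15. q=(12,5) nearest=5 d=1 new=(12,5) → blocked by [10,18]×[0,5], reject
16. q=(10,10) nearest=3 d=1 new=(10,10) → add node 12 parent=3 cost=10; rewire 10→12 (15<21)
17. q=(17,9) nearest=6 d=2 new=(17,9) → add node 13 parent=6 cost=17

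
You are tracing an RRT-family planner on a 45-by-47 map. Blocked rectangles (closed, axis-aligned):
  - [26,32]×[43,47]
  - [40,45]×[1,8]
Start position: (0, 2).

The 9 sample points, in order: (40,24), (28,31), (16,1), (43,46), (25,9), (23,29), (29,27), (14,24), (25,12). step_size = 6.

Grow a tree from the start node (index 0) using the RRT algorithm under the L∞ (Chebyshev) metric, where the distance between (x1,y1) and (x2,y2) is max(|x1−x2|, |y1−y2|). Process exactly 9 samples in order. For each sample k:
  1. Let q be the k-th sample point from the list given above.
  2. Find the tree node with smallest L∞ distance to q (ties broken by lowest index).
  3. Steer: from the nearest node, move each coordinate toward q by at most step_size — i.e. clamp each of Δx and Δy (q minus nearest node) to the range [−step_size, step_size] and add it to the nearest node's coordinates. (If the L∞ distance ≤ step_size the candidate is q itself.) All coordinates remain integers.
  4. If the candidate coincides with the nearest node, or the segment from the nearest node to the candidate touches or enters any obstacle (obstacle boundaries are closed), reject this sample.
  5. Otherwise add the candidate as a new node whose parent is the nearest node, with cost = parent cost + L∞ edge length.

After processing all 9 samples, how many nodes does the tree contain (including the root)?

1. q=(40,24) nearest=0 d=40 new=(6,8) → add node 1 parent=0 cost=6
2. q=(28,31) nearest=1 d=23 new=(12,14) → add node 2 parent=1 cost=12
3. q=(16,1) nearest=1 d=10 new=(12,2) → add node 3 parent=1 cost=12
4. q=(43,46) nearest=2 d=32 new=(18,20) → add node 4 parent=2 cost=18
5. q=(25,9) nearest=4 d=11 new=(24,14) → add node 5 parent=4 cost=24
6. q=(23,29) nearest=4 d=9 new=(23,26) → add node 6 parent=4 cost=24
7. q=(29,27) nearest=6 d=6 new=(29,27) → add node 7 parent=6 cost=30
8. q=(14,24) nearest=4 d=4 new=(14,24) → add node 8 parent=4 cost=22
9. q=(25,12) nearest=5 d=2 new=(25,12) → add node 9 parent=5 cost=26

Node count: 10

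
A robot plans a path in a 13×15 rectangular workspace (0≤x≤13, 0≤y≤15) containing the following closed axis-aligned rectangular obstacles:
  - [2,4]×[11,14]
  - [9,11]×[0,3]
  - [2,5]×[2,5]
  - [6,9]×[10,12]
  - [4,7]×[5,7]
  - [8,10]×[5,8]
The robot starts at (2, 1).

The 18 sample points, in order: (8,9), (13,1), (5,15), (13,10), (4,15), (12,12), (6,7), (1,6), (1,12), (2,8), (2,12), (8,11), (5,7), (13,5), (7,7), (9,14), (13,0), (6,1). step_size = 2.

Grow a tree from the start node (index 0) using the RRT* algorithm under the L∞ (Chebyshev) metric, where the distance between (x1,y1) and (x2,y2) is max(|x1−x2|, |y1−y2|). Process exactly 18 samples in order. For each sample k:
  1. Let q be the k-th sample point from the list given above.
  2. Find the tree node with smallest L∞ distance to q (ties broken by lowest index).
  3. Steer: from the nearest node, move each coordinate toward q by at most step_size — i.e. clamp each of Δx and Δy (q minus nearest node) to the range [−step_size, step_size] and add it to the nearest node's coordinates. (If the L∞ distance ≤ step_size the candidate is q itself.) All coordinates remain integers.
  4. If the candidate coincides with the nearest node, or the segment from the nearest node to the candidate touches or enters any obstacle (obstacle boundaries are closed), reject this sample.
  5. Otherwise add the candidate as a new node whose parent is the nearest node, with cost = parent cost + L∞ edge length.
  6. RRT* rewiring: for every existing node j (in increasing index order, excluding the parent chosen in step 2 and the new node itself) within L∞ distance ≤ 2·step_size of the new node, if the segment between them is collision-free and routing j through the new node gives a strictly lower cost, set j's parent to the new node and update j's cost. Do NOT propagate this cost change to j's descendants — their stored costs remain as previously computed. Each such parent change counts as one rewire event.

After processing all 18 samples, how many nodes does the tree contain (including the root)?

1. q=(8,9) nearest=0 d=8 new=(4,3) → blocked by [2,5]×[2,5], reject
2. q=(13,1) nearest=0 d=11 new=(4,1) → add node 1 parent=0 cost=2
3. q=(5,15) nearest=0 d=14 new=(4,3) → blocked by [2,5]×[2,5], reject
4. q=(13,10) nearest=1 d=9 new=(6,3) → blocked by [2,5]×[2,5], reject
5. q=(4,15) nearest=0 d=14 new=(4,3) → blocked by [2,5]×[2,5], reject
6. q=(12,12) nearest=0 d=11 new=(4,3) → blocked by [2,5]×[2,5], reject
7. q=(6,7) nearest=0 d=6 new=(4,3) → blocked by [2,5]×[2,5], reject
8. q=(1,6) nearest=0 d=5 new=(1,3) → add node 2 parent=0 cost=2
9. q=(1,12) nearest=2 d=9 new=(1,5) → add node 3 parent=2 cost=4
10. q=(2,8) nearest=3 d=3 new=(2,7) → add node 4 parent=3 cost=6
11. q=(2,12) nearest=4 d=5 new=(2,9) → add node 5 parent=4 cost=8
12. q=(8,11) nearest=4 d=6 new=(4,9) → add node 6 parent=4 cost=8
13. q=(5,7) nearest=6 d=2 new=(5,7) → blocked by [4,7]×[5,7], reject
14. q=(13,5) nearest=1 d=9 new=(6,3) → blocked by [2,5]×[2,5], reject
15. q=(7,7) nearest=6 d=3 new=(6,7) → blocked by [4,7]×[5,7], reject
16. q=(9,14) nearest=6 d=5 new=(6,11) → blocked by [6,9]×[10,12], reject
17. q=(13,0) nearest=1 d=9 new=(6,0) → add node 7 parent=1 cost=4
18. q=(6,1) nearest=7 d=1 new=(6,1) → add node 8 parent=7 cost=5

Node count: 9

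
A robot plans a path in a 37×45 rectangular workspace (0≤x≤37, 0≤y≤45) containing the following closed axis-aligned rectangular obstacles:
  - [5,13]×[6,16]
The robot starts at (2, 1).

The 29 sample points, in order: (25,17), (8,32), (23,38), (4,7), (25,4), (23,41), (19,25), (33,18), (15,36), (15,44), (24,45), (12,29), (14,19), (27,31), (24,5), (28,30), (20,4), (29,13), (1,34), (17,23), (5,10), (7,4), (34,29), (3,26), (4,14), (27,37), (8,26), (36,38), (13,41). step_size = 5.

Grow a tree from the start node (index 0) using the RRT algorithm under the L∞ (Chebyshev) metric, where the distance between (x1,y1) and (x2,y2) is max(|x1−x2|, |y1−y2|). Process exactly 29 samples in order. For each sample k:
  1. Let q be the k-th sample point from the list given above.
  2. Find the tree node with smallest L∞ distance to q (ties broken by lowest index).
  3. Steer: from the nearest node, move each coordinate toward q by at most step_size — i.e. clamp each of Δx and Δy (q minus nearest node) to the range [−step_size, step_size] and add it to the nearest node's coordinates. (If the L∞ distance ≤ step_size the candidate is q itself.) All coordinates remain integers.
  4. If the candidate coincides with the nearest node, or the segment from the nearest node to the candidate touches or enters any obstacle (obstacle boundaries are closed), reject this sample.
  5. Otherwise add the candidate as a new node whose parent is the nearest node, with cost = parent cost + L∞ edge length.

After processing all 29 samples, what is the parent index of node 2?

1. q=(25,17) nearest=0 d=23 new=(7,6) → blocked by [5,13]×[6,16], reject
2. q=(8,32) nearest=0 d=31 new=(7,6) → blocked by [5,13]×[6,16], reject
3. q=(23,38) nearest=0 d=37 new=(7,6) → blocked by [5,13]×[6,16], reject
4. q=(4,7) nearest=0 d=6 new=(4,6) → add node 1 parent=0 cost=5
5. q=(25,4) nearest=1 d=21 new=(9,4) → add node 2 parent=1 cost=10
6. q=(23,41) nearest=1 d=35 new=(9,11) → blocked by [5,13]×[6,16], reject
7. q=(19,25) nearest=1 d=19 new=(9,11) → blocked by [5,13]×[6,16], reject
8. q=(33,18) nearest=2 d=24 new=(14,9) → blocked by [5,13]×[6,16], reject
9. q=(15,36) nearest=1 d=30 new=(9,11) → blocked by [5,13]×[6,16], reject
10. q=(15,44) nearest=1 d=38 new=(9,11) → blocked by [5,13]×[6,16], reject
11. q=(24,45) nearest=1 d=39 new=(9,11) → blocked by [5,13]×[6,16], reject
12. q=(12,29) nearest=1 d=23 new=(9,11) → blocked by [5,13]×[6,16], reject
13. q=(14,19) nearest=1 d=13 new=(9,11) → blocked by [5,13]×[6,16], reject
14. q=(27,31) nearest=1 d=25 new=(9,11) → blocked by [5,13]×[6,16], reject
15. q=(24,5) nearest=2 d=15 new=(14,5) → add node 3 parent=2 cost=15
16. q=(28,30) nearest=1 d=24 new=(9,11) → blocked by [5,13]×[6,16], reject
17. q=(20,4) nearest=3 d=6 new=(19,4) → add node 4 parent=3 cost=20
18. q=(29,13) nearest=4 d=10 new=(24,9) → add node 5 parent=4 cost=25
19. q=(1,34) nearest=5 d=25 new=(19,14) → add node 6 parent=5 cost=30
20. q=(17,23) nearest=6 d=9 new=(17,19) → add node 7 parent=6 cost=35
21. q=(5,10) nearest=1 d=4 new=(5,10) → blocked by [5,13]×[6,16], reject
22. q=(7,4) nearest=2 d=2 new=(7,4) → add node 8 parent=2 cost=12
23. q=(34,29) nearest=6 d=15 new=(24,19) → add node 9 parent=6 cost=35
24. q=(3,26) nearest=7 d=14 new=(12,24) → add node 10 parent=7 cost=40
25. q=(4,14) nearest=1 d=8 new=(4,11) → add node 11 parent=1 cost=10
26. q=(27,37) nearest=10 d=15 new=(17,29) → add node 12 parent=10 cost=45
27. q=(8,26) nearest=10 d=4 new=(8,26) → add node 13 parent=10 cost=44
28. q=(36,38) nearest=7 d=19 new=(22,24) → add node 14 parent=7 cost=40
29. q=(13,41) nearest=12 d=12 new=(13,34) → add node 15 parent=12 cost=50

Parent of node 2: 1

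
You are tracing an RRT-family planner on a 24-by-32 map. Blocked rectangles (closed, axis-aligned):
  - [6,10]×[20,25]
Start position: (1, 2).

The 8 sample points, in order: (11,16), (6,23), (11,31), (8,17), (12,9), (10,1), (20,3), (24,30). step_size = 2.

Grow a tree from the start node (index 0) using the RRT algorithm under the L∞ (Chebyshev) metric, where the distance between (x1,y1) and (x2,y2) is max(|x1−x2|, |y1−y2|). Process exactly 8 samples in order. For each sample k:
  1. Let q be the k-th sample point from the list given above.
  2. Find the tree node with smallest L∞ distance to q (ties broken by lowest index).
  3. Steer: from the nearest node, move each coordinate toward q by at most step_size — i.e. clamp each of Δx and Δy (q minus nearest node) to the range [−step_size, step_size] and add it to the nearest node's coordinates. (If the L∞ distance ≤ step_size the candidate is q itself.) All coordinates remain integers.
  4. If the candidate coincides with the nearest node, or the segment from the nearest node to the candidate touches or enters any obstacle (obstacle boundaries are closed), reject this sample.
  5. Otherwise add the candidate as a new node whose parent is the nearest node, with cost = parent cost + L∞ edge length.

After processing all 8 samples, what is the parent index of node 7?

1. q=(11,16) nearest=0 d=14 new=(3,4) → add node 1 parent=0 cost=2
2. q=(6,23) nearest=1 d=19 new=(5,6) → add node 2 parent=1 cost=4
3. q=(11,31) nearest=2 d=25 new=(7,8) → add node 3 parent=2 cost=6
4. q=(8,17) nearest=3 d=9 new=(8,10) → add node 4 parent=3 cost=8
5. q=(12,9) nearest=4 d=4 new=(10,9) → add node 5 parent=4 cost=10
6. q=(10,1) nearest=2 d=5 new=(7,4) → add node 6 parent=2 cost=6
7. q=(20,3) nearest=5 d=10 new=(12,7) → add node 7 parent=5 cost=12
8. q=(24,30) nearest=4 d=20 new=(10,12) → add node 8 parent=4 cost=10

Parent of node 7: 5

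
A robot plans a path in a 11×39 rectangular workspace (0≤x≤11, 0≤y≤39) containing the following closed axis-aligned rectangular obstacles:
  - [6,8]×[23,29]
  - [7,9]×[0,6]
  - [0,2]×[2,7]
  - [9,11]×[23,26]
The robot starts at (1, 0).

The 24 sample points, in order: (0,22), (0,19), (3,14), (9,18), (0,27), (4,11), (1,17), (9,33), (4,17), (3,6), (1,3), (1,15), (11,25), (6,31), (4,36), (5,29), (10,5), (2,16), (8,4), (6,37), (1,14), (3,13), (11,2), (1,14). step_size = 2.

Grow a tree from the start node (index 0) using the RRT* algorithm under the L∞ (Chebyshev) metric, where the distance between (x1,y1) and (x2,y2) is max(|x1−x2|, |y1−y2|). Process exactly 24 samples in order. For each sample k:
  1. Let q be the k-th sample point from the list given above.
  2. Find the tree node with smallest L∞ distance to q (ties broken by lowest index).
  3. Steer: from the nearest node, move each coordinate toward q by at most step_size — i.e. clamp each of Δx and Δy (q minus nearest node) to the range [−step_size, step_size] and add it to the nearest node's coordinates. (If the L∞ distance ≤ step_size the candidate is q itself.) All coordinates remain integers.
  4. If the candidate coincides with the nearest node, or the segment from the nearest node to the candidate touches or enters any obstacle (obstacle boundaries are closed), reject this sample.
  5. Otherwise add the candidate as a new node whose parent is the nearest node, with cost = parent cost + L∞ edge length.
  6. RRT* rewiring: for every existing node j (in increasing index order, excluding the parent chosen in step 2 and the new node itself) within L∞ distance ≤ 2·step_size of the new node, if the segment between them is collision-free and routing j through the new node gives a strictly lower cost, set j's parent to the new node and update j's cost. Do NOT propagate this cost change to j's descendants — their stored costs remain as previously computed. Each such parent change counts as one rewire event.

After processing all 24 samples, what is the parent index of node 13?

Parent of node 13: 7

1. q=(0,22) nearest=0 d=22 new=(0,2) → blocked by [0,2]×[2,7], reject
2. q=(0,19) nearest=0 d=19 new=(0,2) → blocked by [0,2]×[2,7], reject
3. q=(3,14) nearest=0 d=14 new=(3,2) → add node 1 parent=0 cost=2
4. q=(9,18) nearest=1 d=16 new=(5,4) → add node 2 parent=1 cost=4
5. q=(0,27) nearest=2 d=23 new=(3,6) → add node 3 parent=2 cost=6
6. q=(4,11) nearest=3 d=5 new=(4,8) → add node 4 parent=3 cost=8
7. q=(1,17) nearest=4 d=9 new=(2,10) → add node 5 parent=4 cost=10
8. q=(9,33) nearest=5 d=23 new=(4,12) → add node 6 parent=5 cost=12
9. q=(4,17) nearest=6 d=5 new=(4,14) → add node 7 parent=6 cost=14
10. q=(3,6) nearest=3 d=0 → coincident, reject
11. q=(1,3) nearest=1 d=2 new=(1,3) → blocked by [0,2]×[2,7], reject
12. q=(1,15) nearest=6 d=3 new=(2,14) → add node 8 parent=6 cost=14
13. q=(11,25) nearest=7 d=11 new=(6,16) → add node 9 parent=7 cost=16
14. q=(6,31) nearest=9 d=15 new=(6,18) → add node 10 parent=9 cost=18
15. q=(4,36) nearest=10 d=18 new=(4,20) → add node 11 parent=10 cost=20
16. q=(5,29) nearest=11 d=9 new=(5,22) → add node 12 parent=11 cost=22
17. q=(10,5) nearest=2 d=5 new=(7,5) → blocked by [7,9]×[0,6], reject
18. q=(2,16) nearest=7 d=2 new=(2,16) → add node 13 parent=7 cost=16
19. q=(8,4) nearest=2 d=3 new=(7,4) → blocked by [7,9]×[0,6], reject
20. q=(6,37) nearest=12 d=15 new=(6,24) → blocked by [6,8]×[23,29], reject
21. q=(1,14) nearest=8 d=1 new=(1,14) → add node 14 parent=8 cost=15
22. q=(3,13) nearest=6 d=1 new=(3,13) → add node 15 parent=6 cost=13
23. q=(11,2) nearest=2 d=6 new=(7,2) → blocked by [7,9]×[0,6], reject
24. q=(1,14) nearest=14 d=0 → coincident, reject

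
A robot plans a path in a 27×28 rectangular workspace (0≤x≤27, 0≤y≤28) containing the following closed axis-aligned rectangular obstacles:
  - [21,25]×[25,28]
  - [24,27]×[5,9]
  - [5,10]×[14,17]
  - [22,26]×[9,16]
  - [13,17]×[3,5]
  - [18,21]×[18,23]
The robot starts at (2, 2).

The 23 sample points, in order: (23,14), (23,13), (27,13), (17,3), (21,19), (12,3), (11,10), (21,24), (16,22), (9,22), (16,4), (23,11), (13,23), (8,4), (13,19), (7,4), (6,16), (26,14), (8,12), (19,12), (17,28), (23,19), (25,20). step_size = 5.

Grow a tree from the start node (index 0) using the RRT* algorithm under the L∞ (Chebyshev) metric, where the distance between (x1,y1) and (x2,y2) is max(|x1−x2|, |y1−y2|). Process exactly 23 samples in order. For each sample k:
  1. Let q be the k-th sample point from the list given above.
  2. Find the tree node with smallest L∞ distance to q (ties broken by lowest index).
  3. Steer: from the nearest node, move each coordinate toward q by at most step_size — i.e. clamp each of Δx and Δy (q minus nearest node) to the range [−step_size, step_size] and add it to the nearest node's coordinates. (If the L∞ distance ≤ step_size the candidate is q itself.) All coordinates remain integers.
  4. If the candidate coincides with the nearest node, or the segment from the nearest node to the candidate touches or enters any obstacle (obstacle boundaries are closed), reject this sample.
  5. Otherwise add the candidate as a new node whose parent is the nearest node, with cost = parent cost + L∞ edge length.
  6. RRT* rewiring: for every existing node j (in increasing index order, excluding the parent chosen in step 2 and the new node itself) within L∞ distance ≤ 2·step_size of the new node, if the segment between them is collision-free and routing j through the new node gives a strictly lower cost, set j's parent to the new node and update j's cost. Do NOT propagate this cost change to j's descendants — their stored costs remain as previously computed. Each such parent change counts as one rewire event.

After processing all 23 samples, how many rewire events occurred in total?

1. q=(23,14) nearest=0 d=21 new=(7,7) → add node 1 parent=0 cost=5
2. q=(23,13) nearest=1 d=16 new=(12,12) → add node 2 parent=1 cost=10
3. q=(27,13) nearest=2 d=15 new=(17,13) → add node 3 parent=2 cost=15
4. q=(17,3) nearest=2 d=9 new=(17,7) → add node 4 parent=2 cost=15
5. q=(21,19) nearest=3 d=6 new=(21,18) → blocked by [18,21]×[18,23], reject
6. q=(12,3) nearest=1 d=5 new=(12,3) → add node 5 parent=1 cost=10
7. q=(11,10) nearest=2 d=2 new=(11,10) → add node 6 parent=2 cost=12
8. q=(21,24) nearest=3 d=11 new=(21,18) → blocked by [18,21]×[18,23], reject
9. q=(16,22) nearest=3 d=9 new=(16,18) → add node 7 parent=3 cost=20
10. q=(9,22) nearest=7 d=7 new=(11,22) → add node 8 parent=7 cost=25
11. q=(16,4) nearest=4 d=3 new=(16,4) → blocked by [13,17]×[3,5], reject
12. q=(23,11) nearest=3 d=6 new=(22,11) → blocked by [22,26]×[9,16], reject
13. q=(13,23) nearest=8 d=2 new=(13,23) → add node 9 parent=8 cost=27
14. q=(8,4) nearest=1 d=3 new=(8,4) → add node 10 parent=1 cost=8
15. q=(13,19) nearest=7 d=3 new=(13,19) → add node 11 parent=7 cost=23
16. q=(7,4) nearest=10 d=1 new=(7,4) → add node 12 parent=10 cost=9
17. q=(6,16) nearest=2 d=6 new=(7,16) → blocked by [5,10]×[14,17], reject
18. q=(26,14) nearest=3 d=9 new=(22,14) → blocked by [22,26]×[9,16], reject
19. q=(8,12) nearest=6 d=3 new=(8,12) → add node 13 parent=6 cost=15
20. q=(19,12) nearest=3 d=2 new=(19,12) → add node 14 parent=3 cost=17
21. q=(17,28) nearest=9 d=5 new=(17,28) → add node 15 parent=9 cost=32
22. q=(23,19) nearest=3 d=6 new=(22,18) → add node 16 parent=3 cost=20
23. q=(25,20) nearest=16 d=3 new=(25,20) → add node 17 parent=16 cost=23; rewire 15→17 (31<32)

Rewire events: 1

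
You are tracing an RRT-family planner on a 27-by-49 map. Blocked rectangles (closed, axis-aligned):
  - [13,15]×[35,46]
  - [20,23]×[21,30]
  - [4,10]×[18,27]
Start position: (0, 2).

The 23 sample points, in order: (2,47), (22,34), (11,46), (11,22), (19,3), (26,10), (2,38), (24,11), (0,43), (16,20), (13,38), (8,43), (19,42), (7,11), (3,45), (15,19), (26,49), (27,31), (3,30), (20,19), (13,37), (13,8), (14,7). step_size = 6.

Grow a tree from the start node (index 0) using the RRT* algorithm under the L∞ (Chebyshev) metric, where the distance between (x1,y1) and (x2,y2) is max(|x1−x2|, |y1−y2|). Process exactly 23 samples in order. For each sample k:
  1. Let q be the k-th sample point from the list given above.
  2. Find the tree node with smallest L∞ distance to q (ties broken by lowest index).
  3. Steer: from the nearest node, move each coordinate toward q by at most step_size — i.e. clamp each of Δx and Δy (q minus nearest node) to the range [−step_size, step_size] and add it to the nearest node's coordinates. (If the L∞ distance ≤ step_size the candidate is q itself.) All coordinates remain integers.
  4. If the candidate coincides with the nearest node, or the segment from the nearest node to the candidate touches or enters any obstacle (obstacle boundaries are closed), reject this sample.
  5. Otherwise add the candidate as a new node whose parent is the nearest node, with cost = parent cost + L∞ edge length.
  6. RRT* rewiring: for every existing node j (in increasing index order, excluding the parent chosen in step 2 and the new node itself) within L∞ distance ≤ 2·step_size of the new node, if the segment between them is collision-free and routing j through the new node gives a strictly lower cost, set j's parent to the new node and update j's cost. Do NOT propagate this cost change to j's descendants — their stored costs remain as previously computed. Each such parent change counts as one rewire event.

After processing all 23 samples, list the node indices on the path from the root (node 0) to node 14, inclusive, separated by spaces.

1. q=(2,47) nearest=0 d=45 new=(2,8) → add node 1 parent=0 cost=6
2. q=(22,34) nearest=1 d=26 new=(8,14) → add node 2 parent=1 cost=12
3. q=(11,46) nearest=2 d=32 new=(11,20) → blocked by [4,10]×[18,27], reject
4. q=(11,22) nearest=2 d=8 new=(11,20) → blocked by [4,10]×[18,27], reject
5. q=(19,3) nearest=2 d=11 new=(14,8) → add node 3 parent=2 cost=18
6. q=(26,10) nearest=3 d=12 new=(20,10) → add node 4 parent=3 cost=24
7. q=(2,38) nearest=2 d=24 new=(2,20) → blocked by [4,10]×[18,27], reject
8. q=(24,11) nearest=4 d=4 new=(24,11) → add node 5 parent=4 cost=28
9. q=(0,43) nearest=2 d=29 new=(2,20) → blocked by [4,10]×[18,27], reject
10. q=(16,20) nearest=2 d=8 new=(14,20) → add node 6 parent=2 cost=18
11. q=(13,38) nearest=6 d=18 new=(13,26) → add node 7 parent=6 cost=24
12. q=(8,43) nearest=7 d=17 new=(8,32) → add node 8 parent=7 cost=30
13. q=(19,42) nearest=8 d=11 new=(14,38) → blocked by [13,15]×[35,46], reject
14. q=(7,11) nearest=2 d=3 new=(7,11) → add node 9 parent=2 cost=15
15. q=(3,45) nearest=8 d=13 new=(3,38) → add node 10 parent=8 cost=36
16. q=(15,19) nearest=6 d=1 new=(15,19) → add node 11 parent=6 cost=19
17. q=(26,49) nearest=8 d=18 new=(14,38) → blocked by [13,15]×[35,46], reject
18. q=(27,31) nearest=11 d=12 new=(21,25) → blocked by [20,23]×[21,30], reject
19. q=(3,30) nearest=8 d=5 new=(3,30) → add node 12 parent=8 cost=35
20. q=(20,19) nearest=11 d=5 new=(20,19) → add node 13 parent=11 cost=24
21. q=(13,37) nearest=8 d=5 new=(13,37) → blocked by [13,15]×[35,46], reject
22. q=(13,8) nearest=3 d=1 new=(13,8) → add node 14 parent=3 cost=19
23. q=(14,7) nearest=3 d=1 new=(14,7) → add node 15 parent=3 cost=19

Path: 0 1 2 3 14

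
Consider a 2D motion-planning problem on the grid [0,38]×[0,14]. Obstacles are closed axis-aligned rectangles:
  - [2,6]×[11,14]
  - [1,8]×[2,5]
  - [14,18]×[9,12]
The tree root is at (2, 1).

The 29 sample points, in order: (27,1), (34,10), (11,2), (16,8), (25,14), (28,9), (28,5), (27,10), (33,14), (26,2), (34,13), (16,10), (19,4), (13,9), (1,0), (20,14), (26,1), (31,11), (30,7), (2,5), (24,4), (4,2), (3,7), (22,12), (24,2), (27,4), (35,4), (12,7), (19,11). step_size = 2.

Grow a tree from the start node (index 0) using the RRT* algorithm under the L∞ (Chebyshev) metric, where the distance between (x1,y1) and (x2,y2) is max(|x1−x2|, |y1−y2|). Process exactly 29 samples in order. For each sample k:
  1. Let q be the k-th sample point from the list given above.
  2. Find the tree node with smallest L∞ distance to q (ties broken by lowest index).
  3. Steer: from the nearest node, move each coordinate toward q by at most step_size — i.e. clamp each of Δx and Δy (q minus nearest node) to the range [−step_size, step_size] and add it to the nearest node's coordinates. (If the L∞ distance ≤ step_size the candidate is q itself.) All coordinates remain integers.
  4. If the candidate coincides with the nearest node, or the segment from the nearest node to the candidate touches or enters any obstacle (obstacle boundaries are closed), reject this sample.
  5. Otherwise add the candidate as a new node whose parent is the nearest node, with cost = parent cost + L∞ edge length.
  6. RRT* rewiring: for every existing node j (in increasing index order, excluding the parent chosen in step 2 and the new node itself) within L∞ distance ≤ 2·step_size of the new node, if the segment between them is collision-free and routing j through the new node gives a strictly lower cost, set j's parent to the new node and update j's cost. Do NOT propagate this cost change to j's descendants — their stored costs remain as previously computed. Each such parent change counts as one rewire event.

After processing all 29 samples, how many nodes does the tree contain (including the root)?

1. q=(27,1) nearest=0 d=25 new=(4,1) → add node 1 parent=0 cost=2
2. q=(34,10) nearest=1 d=30 new=(6,3) → blocked by [1,8]×[2,5], reject
3. q=(11,2) nearest=1 d=7 new=(6,2) → blocked by [1,8]×[2,5], reject
4. q=(16,8) nearest=1 d=12 new=(6,3) → blocked by [1,8]×[2,5], reject
5. q=(25,14) nearest=1 d=21 new=(6,3) → blocked by [1,8]×[2,5], reject
6. q=(28,9) nearest=1 d=24 new=(6,3) → blocked by [1,8]×[2,5], reject
7. q=(28,5) nearest=1 d=24 new=(6,3) → blocked by [1,8]×[2,5], reject
8. q=(27,10) nearest=1 d=23 new=(6,3) → blocked by [1,8]×[2,5], reject
9. q=(33,14) nearest=1 d=29 new=(6,3) → blocked by [1,8]×[2,5], reject
10. q=(26,2) nearest=1 d=22 new=(6,2) → blocked by [1,8]×[2,5], reject
11. q=(34,13) nearest=1 d=30 new=(6,3) → blocked by [1,8]×[2,5], reject
12. q=(16,10) nearest=1 d=12 new=(6,3) → blocked by [1,8]×[2,5], reject
13. q=(19,4) nearest=1 d=15 new=(6,3) → blocked by [1,8]×[2,5], reject
14. q=(13,9) nearest=1 d=9 new=(6,3) → blocked by [1,8]×[2,5], reject
15. q=(1,0) nearest=0 d=1 new=(1,0) → add node 2 parent=0 cost=1
16. q=(20,14) nearest=1 d=16 new=(6,3) → blocked by [1,8]×[2,5], reject
17. q=(26,1) nearest=1 d=22 new=(6,1) → add node 3 parent=1 cost=4
18. q=(31,11) nearest=3 d=25 new=(8,3) → blocked by [1,8]×[2,5], reject
19. q=(30,7) nearest=3 d=24 new=(8,3) → blocked by [1,8]×[2,5], reject
20. q=(2,5) nearest=0 d=4 new=(2,3) → blocked by [1,8]×[2,5], reject
21. q=(24,4) nearest=3 d=18 new=(8,3) → blocked by [1,8]×[2,5], reject
22. q=(4,2) nearest=1 d=1 new=(4,2) → blocked by [1,8]×[2,5], reject
23. q=(3,7) nearest=0 d=6 new=(3,3) → blocked by [1,8]×[2,5], reject
24. q=(22,12) nearest=3 d=16 new=(8,3) → blocked by [1,8]×[2,5], reject
25. q=(24,2) nearest=3 d=18 new=(8,2) → blocked by [1,8]×[2,5], reject
26. q=(27,4) nearest=3 d=21 new=(8,3) → blocked by [1,8]×[2,5], reject
27. q=(35,4) nearest=3 d=29 new=(8,3) → blocked by [1,8]×[2,5], reject
28. q=(12,7) nearest=3 d=6 new=(8,3) → blocked by [1,8]×[2,5], reject
29. q=(19,11) nearest=3 d=13 new=(8,3) → blocked by [1,8]×[2,5], reject

Node count: 4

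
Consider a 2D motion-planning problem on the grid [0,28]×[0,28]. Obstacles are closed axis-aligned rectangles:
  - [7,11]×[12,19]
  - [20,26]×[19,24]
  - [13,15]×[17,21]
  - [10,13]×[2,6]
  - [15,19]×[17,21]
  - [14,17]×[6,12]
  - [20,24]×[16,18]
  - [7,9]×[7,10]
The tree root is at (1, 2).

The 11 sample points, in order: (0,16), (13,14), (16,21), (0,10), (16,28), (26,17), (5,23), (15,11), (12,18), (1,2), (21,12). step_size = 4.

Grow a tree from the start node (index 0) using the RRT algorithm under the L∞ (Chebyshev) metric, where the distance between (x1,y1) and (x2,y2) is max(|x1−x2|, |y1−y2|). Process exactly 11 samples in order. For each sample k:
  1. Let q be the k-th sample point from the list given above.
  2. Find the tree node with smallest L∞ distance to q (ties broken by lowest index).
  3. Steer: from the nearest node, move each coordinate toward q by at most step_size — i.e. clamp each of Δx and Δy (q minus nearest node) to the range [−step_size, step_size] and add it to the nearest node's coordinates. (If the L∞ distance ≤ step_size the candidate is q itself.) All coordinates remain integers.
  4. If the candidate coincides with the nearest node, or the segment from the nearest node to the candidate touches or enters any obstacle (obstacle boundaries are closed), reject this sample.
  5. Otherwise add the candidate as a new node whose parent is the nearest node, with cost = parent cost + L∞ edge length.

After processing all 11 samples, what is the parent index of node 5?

Parent of node 5: 4

1. q=(0,16) nearest=0 d=14 new=(0,6) → add node 1 parent=0 cost=4
2. q=(13,14) nearest=0 d=12 new=(5,6) → add node 2 parent=0 cost=4
3. q=(16,21) nearest=2 d=15 new=(9,10) → blocked by [7,9]×[7,10], reject
4. q=(0,10) nearest=1 d=4 new=(0,10) → add node 3 parent=1 cost=8
5. q=(16,28) nearest=3 d=18 new=(4,14) → add node 4 parent=3 cost=12
6. q=(26,17) nearest=2 d=21 new=(9,10) → blocked by [7,9]×[7,10], reject
7. q=(5,23) nearest=4 d=9 new=(5,18) → add node 5 parent=4 cost=16
8. q=(15,11) nearest=2 d=10 new=(9,10) → blocked by [7,9]×[7,10], reject
9. q=(12,18) nearest=5 d=7 new=(9,18) → blocked by [7,11]×[12,19], reject
10. q=(1,2) nearest=0 d=0 → coincident, reject
11. q=(21,12) nearest=2 d=16 new=(9,10) → blocked by [7,9]×[7,10], reject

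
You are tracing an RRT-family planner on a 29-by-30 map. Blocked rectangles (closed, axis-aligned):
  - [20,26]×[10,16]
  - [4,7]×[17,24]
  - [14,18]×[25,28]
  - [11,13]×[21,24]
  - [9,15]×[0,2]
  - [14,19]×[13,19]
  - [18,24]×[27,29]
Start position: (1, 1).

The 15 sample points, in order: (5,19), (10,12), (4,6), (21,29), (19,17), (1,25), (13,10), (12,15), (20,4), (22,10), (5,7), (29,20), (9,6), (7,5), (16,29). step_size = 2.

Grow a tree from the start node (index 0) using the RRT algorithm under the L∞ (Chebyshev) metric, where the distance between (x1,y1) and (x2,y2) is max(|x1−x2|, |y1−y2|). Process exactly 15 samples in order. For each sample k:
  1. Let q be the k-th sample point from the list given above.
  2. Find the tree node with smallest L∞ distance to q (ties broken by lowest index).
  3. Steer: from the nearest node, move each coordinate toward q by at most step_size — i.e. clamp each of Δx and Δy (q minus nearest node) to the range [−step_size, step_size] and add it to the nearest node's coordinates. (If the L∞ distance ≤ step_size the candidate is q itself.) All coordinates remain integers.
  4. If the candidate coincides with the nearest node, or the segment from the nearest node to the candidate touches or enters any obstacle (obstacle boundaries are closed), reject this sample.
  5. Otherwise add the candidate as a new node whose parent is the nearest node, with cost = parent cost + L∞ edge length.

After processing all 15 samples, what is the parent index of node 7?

Parent of node 7: 5

1. q=(5,19) nearest=0 d=18 new=(3,3) → add node 1 parent=0 cost=2
2. q=(10,12) nearest=1 d=9 new=(5,5) → add node 2 parent=1 cost=4
3. q=(4,6) nearest=2 d=1 new=(4,6) → add node 3 parent=2 cost=5
4. q=(21,29) nearest=3 d=23 new=(6,8) → add node 4 parent=3 cost=7
5. q=(19,17) nearest=4 d=13 new=(8,10) → add node 5 parent=4 cost=9
6. q=(1,25) nearest=5 d=15 new=(6,12) → add node 6 parent=5 cost=11
7. q=(13,10) nearest=5 d=5 new=(10,10) → add node 7 parent=5 cost=11
8. q=(12,15) nearest=5 d=5 new=(10,12) → add node 8 parent=5 cost=11
9. q=(20,4) nearest=7 d=10 new=(12,8) → add node 9 parent=7 cost=13
10. q=(22,10) nearest=9 d=10 new=(14,10) → add node 10 parent=9 cost=15
11. q=(5,7) nearest=3 d=1 new=(5,7) → add node 11 parent=3 cost=6
12. q=(29,20) nearest=10 d=15 new=(16,12) → add node 12 parent=10 cost=17
13. q=(9,6) nearest=4 d=3 new=(8,6) → add node 13 parent=4 cost=9
14. q=(7,5) nearest=13 d=1 new=(7,5) → add node 14 parent=13 cost=10
15. q=(16,29) nearest=6 d=17 new=(8,14) → add node 15 parent=6 cost=13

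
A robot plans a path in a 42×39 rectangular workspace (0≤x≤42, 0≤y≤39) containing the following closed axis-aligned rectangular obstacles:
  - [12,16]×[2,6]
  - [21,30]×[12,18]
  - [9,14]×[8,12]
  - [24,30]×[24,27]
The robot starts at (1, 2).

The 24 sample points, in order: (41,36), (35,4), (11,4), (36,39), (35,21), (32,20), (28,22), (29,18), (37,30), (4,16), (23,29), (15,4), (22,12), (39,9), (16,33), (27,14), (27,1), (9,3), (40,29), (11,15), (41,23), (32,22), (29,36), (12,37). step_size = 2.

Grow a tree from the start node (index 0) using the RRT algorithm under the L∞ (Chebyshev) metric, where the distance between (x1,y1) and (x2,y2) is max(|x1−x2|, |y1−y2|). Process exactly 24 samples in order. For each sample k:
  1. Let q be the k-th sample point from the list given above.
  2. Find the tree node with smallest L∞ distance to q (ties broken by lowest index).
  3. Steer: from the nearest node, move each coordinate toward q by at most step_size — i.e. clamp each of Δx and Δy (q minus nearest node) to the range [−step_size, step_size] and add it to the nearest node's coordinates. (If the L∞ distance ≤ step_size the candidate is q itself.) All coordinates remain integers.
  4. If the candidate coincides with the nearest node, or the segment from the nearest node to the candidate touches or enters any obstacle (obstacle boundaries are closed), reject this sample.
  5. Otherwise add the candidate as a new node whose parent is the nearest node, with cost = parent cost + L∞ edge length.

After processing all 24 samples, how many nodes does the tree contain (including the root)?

Node count: 14

1. q=(41,36) nearest=0 d=40 new=(3,4) → add node 1 parent=0 cost=2
2. q=(35,4) nearest=1 d=32 new=(5,4) → add node 2 parent=1 cost=4
3. q=(11,4) nearest=2 d=6 new=(7,4) → add node 3 parent=2 cost=6
4. q=(36,39) nearest=1 d=35 new=(5,6) → add node 4 parent=1 cost=4
5. q=(35,21) nearest=3 d=28 new=(9,6) → add node 5 parent=3 cost=8
6. q=(32,20) nearest=5 d=23 new=(11,8) → blocked by [9,14]×[8,12], reject
7. q=(28,22) nearest=5 d=19 new=(11,8) → blocked by [9,14]×[8,12], reject
8. q=(29,18) nearest=5 d=20 new=(11,8) → blocked by [9,14]×[8,12], reject
9. q=(37,30) nearest=5 d=28 new=(11,8) → blocked by [9,14]×[8,12], reject
10. q=(4,16) nearest=4 d=10 new=(4,8) → add node 6 parent=4 cost=6
11. q=(23,29) nearest=6 d=21 new=(6,10) → add node 7 parent=6 cost=8
12. q=(15,4) nearest=5 d=6 new=(11,4) → add node 8 parent=5 cost=10
13. q=(22,12) nearest=8 d=11 new=(13,6) → blocked by [12,16]×[2,6], reject
14. q=(39,9) nearest=8 d=28 new=(13,6) → blocked by [12,16]×[2,6], reject
15. q=(16,33) nearest=7 d=23 new=(8,12) → add node 9 parent=7 cost=10
16. q=(27,14) nearest=8 d=16 new=(13,6) → blocked by [12,16]×[2,6], reject
17. q=(27,1) nearest=8 d=16 new=(13,2) → blocked by [12,16]×[2,6], reject
18. q=(9,3) nearest=3 d=2 new=(9,3) → add node 10 parent=3 cost=8
19. q=(40,29) nearest=8 d=29 new=(13,6) → blocked by [12,16]×[2,6], reject
20. q=(11,15) nearest=9 d=3 new=(10,14) → add node 11 parent=9 cost=12
21. q=(41,23) nearest=8 d=30 new=(13,6) → blocked by [12,16]×[2,6], reject
22. q=(32,22) nearest=8 d=21 new=(13,6) → blocked by [12,16]×[2,6], reject
23. q=(29,36) nearest=11 d=22 new=(12,16) → add node 12 parent=11 cost=14
24. q=(12,37) nearest=12 d=21 new=(12,18) → add node 13 parent=12 cost=16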